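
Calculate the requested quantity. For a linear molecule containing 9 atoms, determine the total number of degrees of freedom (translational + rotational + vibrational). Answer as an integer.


Step 1: Translational DOF = 3
Step 2: Rotational DOF (linear) = 2
Step 3: Vibrational DOF = 3*9 - 5 = 22
Step 4: Total = 3 + 2 + 22 = 27

27


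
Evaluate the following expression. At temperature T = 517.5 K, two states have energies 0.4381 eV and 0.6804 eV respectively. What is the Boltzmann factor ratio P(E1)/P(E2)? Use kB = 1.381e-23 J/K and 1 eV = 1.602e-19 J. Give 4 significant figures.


Step 1: Compute energy difference dE = E1 - E2 = 0.4381 - 0.6804 = -0.2423 eV
Step 2: Convert to Joules: dE_J = -0.2423 * 1.602e-19 = -3.882e-20 J
Step 3: Compute exponent = -dE_J / (kB * T) = -(-3.882e-20) / (1.381e-23 * 517.5) = 5.431
Step 4: P(E1)/P(E2) = exp(5.431) = 228.5

228.5


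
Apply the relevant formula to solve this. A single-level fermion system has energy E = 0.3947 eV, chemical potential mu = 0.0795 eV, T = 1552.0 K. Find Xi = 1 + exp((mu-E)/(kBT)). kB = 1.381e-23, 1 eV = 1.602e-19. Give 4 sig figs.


Step 1: (mu - E) = 0.0795 - 0.3947 = -0.3152 eV
Step 2: x = (mu-E)*eV/(kB*T) = -0.3152*1.602e-19/(1.381e-23*1552.0) = -2.356
Step 3: exp(x) = 0.0948
Step 4: Xi = 1 + 0.0948 = 1.095

1.095


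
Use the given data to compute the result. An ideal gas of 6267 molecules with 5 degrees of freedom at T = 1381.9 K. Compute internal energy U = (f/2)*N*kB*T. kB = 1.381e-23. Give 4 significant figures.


Step 1: f/2 = 5/2 = 2.5
Step 2: N*kB*T = 6267*1.381e-23*1381.9 = 1.196e-16
Step 3: U = 2.5 * 1.196e-16 = 2.99e-16 J

2.99e-16


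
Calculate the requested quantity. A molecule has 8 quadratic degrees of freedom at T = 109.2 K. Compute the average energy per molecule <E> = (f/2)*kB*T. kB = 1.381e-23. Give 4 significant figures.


Step 1: f/2 = 8/2 = 4
Step 2: kB*T = 1.381e-23 * 109.2 = 1.508e-21
Step 3: <E> = 4 * 1.508e-21 = 6.032e-21 J

6.032e-21


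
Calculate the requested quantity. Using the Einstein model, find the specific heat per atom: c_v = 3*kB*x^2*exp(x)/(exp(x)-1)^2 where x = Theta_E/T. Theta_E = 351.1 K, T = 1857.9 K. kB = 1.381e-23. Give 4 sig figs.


Step 1: x = Theta_E/T = 351.1/1857.9 = 0.189
Step 2: x^2 = 0.03571
Step 3: exp(x) = 1.208
Step 4: c_v = 3*1.381e-23*0.03571*1.208/(1.208-1)^2 = 4.131e-23

4.131e-23


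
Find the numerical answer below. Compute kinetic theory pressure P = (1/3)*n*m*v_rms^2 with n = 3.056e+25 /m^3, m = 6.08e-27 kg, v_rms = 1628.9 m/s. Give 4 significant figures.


Step 1: v_rms^2 = 1628.9^2 = 2.653e+06
Step 2: n*m = 3.056e+25*6.08e-27 = 0.1858
Step 3: P = (1/3)*0.1858*2.653e+06 = 1.643e+05 Pa

1.643e+05


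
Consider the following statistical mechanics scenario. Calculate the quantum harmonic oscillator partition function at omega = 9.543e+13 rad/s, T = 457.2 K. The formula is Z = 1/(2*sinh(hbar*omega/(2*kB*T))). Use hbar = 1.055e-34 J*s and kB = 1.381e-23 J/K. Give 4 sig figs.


Step 1: Compute x = hbar*omega/(kB*T) = 1.055e-34*9.543e+13/(1.381e-23*457.2) = 1.595
Step 2: x/2 = 0.7973
Step 3: sinh(x/2) = 0.8845
Step 4: Z = 1/(2*0.8845) = 0.5653

0.5653


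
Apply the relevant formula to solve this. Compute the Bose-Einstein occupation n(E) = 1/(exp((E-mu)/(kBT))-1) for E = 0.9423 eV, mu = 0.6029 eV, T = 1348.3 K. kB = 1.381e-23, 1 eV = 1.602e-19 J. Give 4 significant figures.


Step 1: (E - mu) = 0.3394 eV
Step 2: x = (E-mu)*eV/(kB*T) = 0.3394*1.602e-19/(1.381e-23*1348.3) = 2.92
Step 3: exp(x) = 18.54
Step 4: n = 1/(exp(x)-1) = 0.057

0.057


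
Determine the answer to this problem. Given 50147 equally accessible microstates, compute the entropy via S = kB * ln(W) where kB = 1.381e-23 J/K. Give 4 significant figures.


Step 1: ln(W) = ln(50147) = 10.82
Step 2: S = kB * ln(W) = 1.381e-23 * 10.82
Step 3: S = 1.495e-22 J/K

1.495e-22


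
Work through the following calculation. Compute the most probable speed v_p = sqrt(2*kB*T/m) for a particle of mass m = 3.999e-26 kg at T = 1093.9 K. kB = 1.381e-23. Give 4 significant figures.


Step 1: Numerator = 2*kB*T = 2*1.381e-23*1093.9 = 3.021e-20
Step 2: Ratio = 3.021e-20 / 3.999e-26 = 7.555e+05
Step 3: v_p = sqrt(7.555e+05) = 869.2 m/s

869.2


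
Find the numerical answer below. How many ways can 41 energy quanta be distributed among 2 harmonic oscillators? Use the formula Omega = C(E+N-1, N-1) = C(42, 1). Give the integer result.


Step 1: Use binomial coefficient C(42, 1)
Step 2: Numerator = 42! / 41!
Step 3: Denominator = 1!
Step 4: Omega = 42

42


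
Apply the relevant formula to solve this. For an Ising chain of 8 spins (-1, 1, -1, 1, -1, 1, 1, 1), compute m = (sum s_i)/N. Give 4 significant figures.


Step 1: Count up spins (+1): 5, down spins (-1): 3
Step 2: Total magnetization M = 5 - 3 = 2
Step 3: m = M/N = 2/8 = 0.25

0.25


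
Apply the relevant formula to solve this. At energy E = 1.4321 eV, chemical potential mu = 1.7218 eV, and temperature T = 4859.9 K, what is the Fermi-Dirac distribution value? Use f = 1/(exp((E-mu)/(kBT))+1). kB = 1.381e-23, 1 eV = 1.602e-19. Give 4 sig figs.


Step 1: (E - mu) = 1.4321 - 1.7218 = -0.2897 eV
Step 2: Convert: (E-mu)*eV = -4.641e-20 J
Step 3: x = (E-mu)*eV/(kB*T) = -0.6915
Step 4: f = 1/(exp(-0.6915)+1) = 0.6663

0.6663


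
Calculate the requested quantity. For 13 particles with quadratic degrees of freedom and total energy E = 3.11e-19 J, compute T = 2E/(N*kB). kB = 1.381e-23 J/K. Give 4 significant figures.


Step 1: Numerator = 2*E = 2*3.11e-19 = 6.22e-19 J
Step 2: Denominator = N*kB = 13*1.381e-23 = 1.795e-22
Step 3: T = 6.22e-19 / 1.795e-22 = 3465 K

3465


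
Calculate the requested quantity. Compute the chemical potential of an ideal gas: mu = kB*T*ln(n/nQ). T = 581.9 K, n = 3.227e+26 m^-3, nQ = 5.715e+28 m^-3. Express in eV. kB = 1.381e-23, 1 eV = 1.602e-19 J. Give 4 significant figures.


Step 1: n/nQ = 3.227e+26/5.715e+28 = 0.005647
Step 2: ln(n/nQ) = -5.177
Step 3: mu = kB*T*ln(n/nQ) = 8.036e-21*-5.177 = -4.16e-20 J
Step 4: Convert to eV: -4.16e-20/1.602e-19 = -0.2597 eV

-0.2597


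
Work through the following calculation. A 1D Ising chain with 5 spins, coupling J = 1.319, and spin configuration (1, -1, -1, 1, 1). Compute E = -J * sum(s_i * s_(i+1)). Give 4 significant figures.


Step 1: Nearest-neighbor products: -1, 1, -1, 1
Step 2: Sum of products = 0
Step 3: E = -1.319 * 0 = 0

0


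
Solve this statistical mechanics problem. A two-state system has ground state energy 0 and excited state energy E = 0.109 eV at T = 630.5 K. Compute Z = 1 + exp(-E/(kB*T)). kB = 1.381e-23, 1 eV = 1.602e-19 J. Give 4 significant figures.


Step 1: Compute beta*E = E*eV/(kB*T) = 0.109*1.602e-19/(1.381e-23*630.5) = 2.005
Step 2: exp(-beta*E) = exp(-2.005) = 0.1346
Step 3: Z = 1 + 0.1346 = 1.135

1.135


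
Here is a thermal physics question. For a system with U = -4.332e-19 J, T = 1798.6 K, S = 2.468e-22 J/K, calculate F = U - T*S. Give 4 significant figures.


Step 1: T*S = 1798.6 * 2.468e-22 = 4.439e-19 J
Step 2: F = U - T*S = -4.332e-19 - 4.439e-19
Step 3: F = -8.771e-19 J

-8.771e-19


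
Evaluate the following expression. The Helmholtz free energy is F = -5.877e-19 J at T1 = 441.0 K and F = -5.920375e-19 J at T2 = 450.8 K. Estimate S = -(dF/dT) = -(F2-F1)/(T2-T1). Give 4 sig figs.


Step 1: dF = F2 - F1 = -5.920375e-19 - (-5.877e-19) = -4.3375e-21 J
Step 2: dT = T2 - T1 = 450.8 - 441.0 = 9.8 K
Step 3: S = -dF/dT = -(-4.3375e-21)/9.8 = 4.426e-22 J/K

4.426e-22


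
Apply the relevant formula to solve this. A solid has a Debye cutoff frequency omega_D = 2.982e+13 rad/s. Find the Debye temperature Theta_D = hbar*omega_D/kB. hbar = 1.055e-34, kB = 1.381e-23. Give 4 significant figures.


Step 1: hbar*omega_D = 1.055e-34 * 2.982e+13 = 3.146e-21 J
Step 2: Theta_D = 3.146e-21 / 1.381e-23
Step 3: Theta_D = 227.8 K

227.8


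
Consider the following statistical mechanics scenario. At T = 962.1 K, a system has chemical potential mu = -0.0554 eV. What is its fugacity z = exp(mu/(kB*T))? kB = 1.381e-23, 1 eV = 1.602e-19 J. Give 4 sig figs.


Step 1: Convert mu to Joules: -0.0554*1.602e-19 = -8.875e-21 J
Step 2: kB*T = 1.381e-23*962.1 = 1.329e-20 J
Step 3: mu/(kB*T) = -0.668
Step 4: z = exp(-0.668) = 0.5127

0.5127


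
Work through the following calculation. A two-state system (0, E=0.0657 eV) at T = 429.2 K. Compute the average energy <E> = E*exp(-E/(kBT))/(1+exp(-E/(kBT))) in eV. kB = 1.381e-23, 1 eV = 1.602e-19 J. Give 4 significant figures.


Step 1: beta*E = 0.0657*1.602e-19/(1.381e-23*429.2) = 1.776
Step 2: exp(-beta*E) = 0.1694
Step 3: <E> = 0.0657*0.1694/(1+0.1694) = 0.009515 eV

0.009515


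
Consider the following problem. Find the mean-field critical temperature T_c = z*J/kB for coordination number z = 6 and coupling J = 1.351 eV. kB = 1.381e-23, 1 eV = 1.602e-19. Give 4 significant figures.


Step 1: z*J = 6*1.351 = 8.106 eV
Step 2: Convert to Joules: 8.106*1.602e-19 = 1.299e-18 J
Step 3: T_c = 1.299e-18 / 1.381e-23 = 9.403e+04 K

9.403e+04


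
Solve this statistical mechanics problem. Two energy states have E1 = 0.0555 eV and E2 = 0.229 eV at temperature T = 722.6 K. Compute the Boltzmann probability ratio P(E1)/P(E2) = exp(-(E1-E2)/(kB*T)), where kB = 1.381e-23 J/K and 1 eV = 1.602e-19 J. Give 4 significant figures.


Step 1: Compute energy difference dE = E1 - E2 = 0.0555 - 0.229 = -0.1735 eV
Step 2: Convert to Joules: dE_J = -0.1735 * 1.602e-19 = -2.779e-20 J
Step 3: Compute exponent = -dE_J / (kB * T) = -(-2.779e-20) / (1.381e-23 * 722.6) = 2.785
Step 4: P(E1)/P(E2) = exp(2.785) = 16.2

16.2


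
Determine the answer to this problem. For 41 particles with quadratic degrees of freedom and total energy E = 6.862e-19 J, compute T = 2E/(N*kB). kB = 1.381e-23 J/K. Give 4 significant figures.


Step 1: Numerator = 2*E = 2*6.862e-19 = 1.372e-18 J
Step 2: Denominator = N*kB = 41*1.381e-23 = 5.662e-22
Step 3: T = 1.372e-18 / 5.662e-22 = 2424 K

2424


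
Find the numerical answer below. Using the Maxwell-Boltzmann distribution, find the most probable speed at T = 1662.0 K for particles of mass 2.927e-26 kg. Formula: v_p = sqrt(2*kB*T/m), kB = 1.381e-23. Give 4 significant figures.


Step 1: Numerator = 2*kB*T = 2*1.381e-23*1662.0 = 4.59e-20
Step 2: Ratio = 4.59e-20 / 2.927e-26 = 1.568e+06
Step 3: v_p = sqrt(1.568e+06) = 1252 m/s

1252


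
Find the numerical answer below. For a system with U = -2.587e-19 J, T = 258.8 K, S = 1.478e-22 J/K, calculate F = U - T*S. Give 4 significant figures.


Step 1: T*S = 258.8 * 1.478e-22 = 3.825e-20 J
Step 2: F = U - T*S = -2.587e-19 - 3.825e-20
Step 3: F = -2.97e-19 J

-2.97e-19


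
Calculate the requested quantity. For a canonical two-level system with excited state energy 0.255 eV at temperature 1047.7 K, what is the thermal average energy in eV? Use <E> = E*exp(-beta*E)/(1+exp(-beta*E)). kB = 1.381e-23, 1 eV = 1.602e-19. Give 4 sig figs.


Step 1: beta*E = 0.255*1.602e-19/(1.381e-23*1047.7) = 2.823
Step 2: exp(-beta*E) = 0.0594
Step 3: <E> = 0.255*0.0594/(1+0.0594) = 0.0143 eV

0.0143


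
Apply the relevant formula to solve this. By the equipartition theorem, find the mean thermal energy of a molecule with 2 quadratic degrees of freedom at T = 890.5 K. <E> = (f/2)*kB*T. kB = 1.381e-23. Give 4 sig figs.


Step 1: f/2 = 2/2 = 1
Step 2: kB*T = 1.381e-23 * 890.5 = 1.23e-20
Step 3: <E> = 1 * 1.23e-20 = 1.23e-20 J

1.23e-20


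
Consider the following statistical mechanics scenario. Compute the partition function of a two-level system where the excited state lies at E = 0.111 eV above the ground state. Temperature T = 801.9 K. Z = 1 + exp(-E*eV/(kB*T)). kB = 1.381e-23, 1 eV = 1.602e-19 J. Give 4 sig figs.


Step 1: Compute beta*E = E*eV/(kB*T) = 0.111*1.602e-19/(1.381e-23*801.9) = 1.606
Step 2: exp(-beta*E) = exp(-1.606) = 0.2007
Step 3: Z = 1 + 0.2007 = 1.201

1.201


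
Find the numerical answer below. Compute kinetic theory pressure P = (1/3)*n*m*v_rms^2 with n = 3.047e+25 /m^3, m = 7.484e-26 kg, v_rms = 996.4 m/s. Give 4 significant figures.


Step 1: v_rms^2 = 996.4^2 = 9.928e+05
Step 2: n*m = 3.047e+25*7.484e-26 = 2.28
Step 3: P = (1/3)*2.28*9.928e+05 = 7.547e+05 Pa

7.547e+05


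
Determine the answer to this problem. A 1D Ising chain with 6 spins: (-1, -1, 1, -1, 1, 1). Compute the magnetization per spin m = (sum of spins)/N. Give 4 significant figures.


Step 1: Count up spins (+1): 3, down spins (-1): 3
Step 2: Total magnetization M = 3 - 3 = 0
Step 3: m = M/N = 0/6 = 0

0


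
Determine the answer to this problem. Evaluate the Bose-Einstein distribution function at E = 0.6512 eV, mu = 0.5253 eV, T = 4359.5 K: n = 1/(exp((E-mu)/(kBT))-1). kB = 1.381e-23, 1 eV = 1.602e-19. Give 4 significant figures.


Step 1: (E - mu) = 0.1259 eV
Step 2: x = (E-mu)*eV/(kB*T) = 0.1259*1.602e-19/(1.381e-23*4359.5) = 0.335
Step 3: exp(x) = 1.398
Step 4: n = 1/(exp(x)-1) = 2.513

2.513


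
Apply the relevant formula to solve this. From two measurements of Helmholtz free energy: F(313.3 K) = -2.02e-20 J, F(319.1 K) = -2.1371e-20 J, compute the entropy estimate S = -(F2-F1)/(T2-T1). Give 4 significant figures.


Step 1: dF = F2 - F1 = -2.1371e-20 - (-2.02e-20) = -1.171e-21 J
Step 2: dT = T2 - T1 = 319.1 - 313.3 = 5.8 K
Step 3: S = -dF/dT = -(-1.171e-21)/5.8 = 2.019e-22 J/K

2.019e-22


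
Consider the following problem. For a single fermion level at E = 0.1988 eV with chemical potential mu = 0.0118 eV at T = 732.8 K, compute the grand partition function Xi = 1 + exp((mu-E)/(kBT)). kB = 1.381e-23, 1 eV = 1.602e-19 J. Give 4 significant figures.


Step 1: (mu - E) = 0.0118 - 0.1988 = -0.187 eV
Step 2: x = (mu-E)*eV/(kB*T) = -0.187*1.602e-19/(1.381e-23*732.8) = -2.96
Step 3: exp(x) = 0.05181
Step 4: Xi = 1 + 0.05181 = 1.052

1.052


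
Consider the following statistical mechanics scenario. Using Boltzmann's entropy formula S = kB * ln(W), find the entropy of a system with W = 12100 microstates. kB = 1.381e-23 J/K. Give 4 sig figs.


Step 1: ln(W) = ln(12100) = 9.401
Step 2: S = kB * ln(W) = 1.381e-23 * 9.401
Step 3: S = 1.298e-22 J/K

1.298e-22


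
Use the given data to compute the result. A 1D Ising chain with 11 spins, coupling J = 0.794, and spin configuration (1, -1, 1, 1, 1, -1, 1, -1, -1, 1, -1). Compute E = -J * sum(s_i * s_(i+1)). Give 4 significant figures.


Step 1: Nearest-neighbor products: -1, -1, 1, 1, -1, -1, -1, 1, -1, -1
Step 2: Sum of products = -4
Step 3: E = -0.794 * -4 = 3.176

3.176


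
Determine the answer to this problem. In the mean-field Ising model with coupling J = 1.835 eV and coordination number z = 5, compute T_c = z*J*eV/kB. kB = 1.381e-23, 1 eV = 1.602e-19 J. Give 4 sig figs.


Step 1: z*J = 5*1.835 = 9.175 eV
Step 2: Convert to Joules: 9.175*1.602e-19 = 1.47e-18 J
Step 3: T_c = 1.47e-18 / 1.381e-23 = 1.064e+05 K

1.064e+05


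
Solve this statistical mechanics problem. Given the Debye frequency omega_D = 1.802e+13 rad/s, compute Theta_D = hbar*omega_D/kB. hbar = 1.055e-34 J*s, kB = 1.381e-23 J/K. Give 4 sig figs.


Step 1: hbar*omega_D = 1.055e-34 * 1.802e+13 = 1.901e-21 J
Step 2: Theta_D = 1.901e-21 / 1.381e-23
Step 3: Theta_D = 137.7 K

137.7


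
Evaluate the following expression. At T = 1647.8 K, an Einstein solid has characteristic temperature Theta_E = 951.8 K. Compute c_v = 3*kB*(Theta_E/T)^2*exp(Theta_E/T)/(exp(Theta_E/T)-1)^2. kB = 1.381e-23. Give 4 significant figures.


Step 1: x = Theta_E/T = 951.8/1647.8 = 0.5776
Step 2: x^2 = 0.3336
Step 3: exp(x) = 1.782
Step 4: c_v = 3*1.381e-23*0.3336*1.782/(1.782-1)^2 = 4.03e-23

4.03e-23


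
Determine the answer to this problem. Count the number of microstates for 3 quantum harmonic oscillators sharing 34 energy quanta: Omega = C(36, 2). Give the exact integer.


Step 1: Use binomial coefficient C(36, 2)
Step 2: Numerator = 36! / 34!
Step 3: Denominator = 2!
Step 4: Omega = 630

630


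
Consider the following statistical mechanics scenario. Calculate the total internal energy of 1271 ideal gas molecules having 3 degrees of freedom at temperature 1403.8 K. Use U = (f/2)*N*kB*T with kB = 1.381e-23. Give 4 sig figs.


Step 1: f/2 = 3/2 = 1.5
Step 2: N*kB*T = 1271*1.381e-23*1403.8 = 2.464e-17
Step 3: U = 1.5 * 2.464e-17 = 3.696e-17 J

3.696e-17


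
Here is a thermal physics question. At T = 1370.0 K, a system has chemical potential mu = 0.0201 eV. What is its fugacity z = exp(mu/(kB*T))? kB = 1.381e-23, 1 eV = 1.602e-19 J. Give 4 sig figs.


Step 1: Convert mu to Joules: 0.0201*1.602e-19 = 3.22e-21 J
Step 2: kB*T = 1.381e-23*1370.0 = 1.892e-20 J
Step 3: mu/(kB*T) = 0.1702
Step 4: z = exp(0.1702) = 1.186

1.186


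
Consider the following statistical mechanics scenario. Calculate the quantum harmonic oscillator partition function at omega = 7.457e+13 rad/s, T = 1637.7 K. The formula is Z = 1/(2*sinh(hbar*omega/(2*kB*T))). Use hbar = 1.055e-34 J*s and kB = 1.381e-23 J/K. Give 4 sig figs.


Step 1: Compute x = hbar*omega/(kB*T) = 1.055e-34*7.457e+13/(1.381e-23*1637.7) = 0.3478
Step 2: x/2 = 0.1739
Step 3: sinh(x/2) = 0.1748
Step 4: Z = 1/(2*0.1748) = 2.86

2.86


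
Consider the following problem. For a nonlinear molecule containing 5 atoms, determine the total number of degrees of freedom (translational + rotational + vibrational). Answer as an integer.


Step 1: Translational DOF = 3
Step 2: Rotational DOF (nonlinear) = 3
Step 3: Vibrational DOF = 3*5 - 6 = 9
Step 4: Total = 3 + 3 + 9 = 15

15


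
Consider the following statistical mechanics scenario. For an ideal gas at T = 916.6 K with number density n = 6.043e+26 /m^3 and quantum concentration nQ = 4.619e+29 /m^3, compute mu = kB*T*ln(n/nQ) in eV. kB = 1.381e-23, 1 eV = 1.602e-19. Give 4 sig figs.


Step 1: n/nQ = 6.043e+26/4.619e+29 = 0.001308
Step 2: ln(n/nQ) = -6.639
Step 3: mu = kB*T*ln(n/nQ) = 1.266e-20*-6.639 = -8.404e-20 J
Step 4: Convert to eV: -8.404e-20/1.602e-19 = -0.5246 eV

-0.5246


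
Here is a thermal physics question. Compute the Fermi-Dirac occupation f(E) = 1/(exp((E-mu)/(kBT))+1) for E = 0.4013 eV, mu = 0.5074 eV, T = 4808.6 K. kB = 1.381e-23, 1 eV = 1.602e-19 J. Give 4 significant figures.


Step 1: (E - mu) = 0.4013 - 0.5074 = -0.1061 eV
Step 2: Convert: (E-mu)*eV = -1.7e-20 J
Step 3: x = (E-mu)*eV/(kB*T) = -0.256
Step 4: f = 1/(exp(-0.256)+1) = 0.5636

0.5636


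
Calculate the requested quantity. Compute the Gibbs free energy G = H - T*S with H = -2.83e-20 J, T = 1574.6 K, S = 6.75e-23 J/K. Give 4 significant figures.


Step 1: T*S = 1574.6 * 6.75e-23 = 1.063e-19 J
Step 2: G = H - T*S = -2.83e-20 - 1.063e-19
Step 3: G = -1.346e-19 J

-1.346e-19


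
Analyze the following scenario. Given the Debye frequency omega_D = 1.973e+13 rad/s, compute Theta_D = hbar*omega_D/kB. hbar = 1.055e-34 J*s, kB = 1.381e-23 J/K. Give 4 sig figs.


Step 1: hbar*omega_D = 1.055e-34 * 1.973e+13 = 2.082e-21 J
Step 2: Theta_D = 2.082e-21 / 1.381e-23
Step 3: Theta_D = 150.7 K

150.7


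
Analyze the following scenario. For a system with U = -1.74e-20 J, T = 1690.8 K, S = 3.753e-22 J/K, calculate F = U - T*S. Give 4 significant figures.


Step 1: T*S = 1690.8 * 3.753e-22 = 6.346e-19 J
Step 2: F = U - T*S = -1.74e-20 - 6.346e-19
Step 3: F = -6.52e-19 J

-6.52e-19


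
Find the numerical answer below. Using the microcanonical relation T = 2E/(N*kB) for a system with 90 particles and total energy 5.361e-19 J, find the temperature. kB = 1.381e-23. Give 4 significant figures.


Step 1: Numerator = 2*E = 2*5.361e-19 = 1.072e-18 J
Step 2: Denominator = N*kB = 90*1.381e-23 = 1.243e-21
Step 3: T = 1.072e-18 / 1.243e-21 = 862.7 K

862.7


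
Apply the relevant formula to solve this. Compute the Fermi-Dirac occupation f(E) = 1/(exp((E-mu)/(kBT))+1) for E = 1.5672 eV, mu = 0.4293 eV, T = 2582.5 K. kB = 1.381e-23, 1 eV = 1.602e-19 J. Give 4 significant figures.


Step 1: (E - mu) = 1.5672 - 0.4293 = 1.138 eV
Step 2: Convert: (E-mu)*eV = 1.823e-19 J
Step 3: x = (E-mu)*eV/(kB*T) = 5.111
Step 4: f = 1/(exp(5.111)+1) = 0.005992

0.005992


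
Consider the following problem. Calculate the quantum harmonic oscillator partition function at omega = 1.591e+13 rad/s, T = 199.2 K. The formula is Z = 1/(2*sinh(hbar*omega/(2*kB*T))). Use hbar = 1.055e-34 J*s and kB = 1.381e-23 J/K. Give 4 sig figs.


Step 1: Compute x = hbar*omega/(kB*T) = 1.055e-34*1.591e+13/(1.381e-23*199.2) = 0.6102
Step 2: x/2 = 0.3051
Step 3: sinh(x/2) = 0.3098
Step 4: Z = 1/(2*0.3098) = 1.614

1.614


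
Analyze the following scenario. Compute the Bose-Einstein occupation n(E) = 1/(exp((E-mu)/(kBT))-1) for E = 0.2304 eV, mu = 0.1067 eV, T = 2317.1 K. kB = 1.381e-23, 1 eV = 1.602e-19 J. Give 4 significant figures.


Step 1: (E - mu) = 0.1237 eV
Step 2: x = (E-mu)*eV/(kB*T) = 0.1237*1.602e-19/(1.381e-23*2317.1) = 0.6193
Step 3: exp(x) = 1.858
Step 4: n = 1/(exp(x)-1) = 1.166

1.166


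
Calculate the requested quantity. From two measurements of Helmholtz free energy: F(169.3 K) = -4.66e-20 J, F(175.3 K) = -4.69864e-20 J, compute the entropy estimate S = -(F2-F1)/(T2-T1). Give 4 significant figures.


Step 1: dF = F2 - F1 = -4.69864e-20 - (-4.66e-20) = -3.864e-22 J
Step 2: dT = T2 - T1 = 175.3 - 169.3 = 6 K
Step 3: S = -dF/dT = -(-3.864e-22)/6 = 6.44e-23 J/K

6.44e-23


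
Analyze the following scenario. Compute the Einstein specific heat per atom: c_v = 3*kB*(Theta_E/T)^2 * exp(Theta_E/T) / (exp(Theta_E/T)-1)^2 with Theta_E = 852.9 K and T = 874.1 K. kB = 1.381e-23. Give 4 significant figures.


Step 1: x = Theta_E/T = 852.9/874.1 = 0.9757
Step 2: x^2 = 0.9521
Step 3: exp(x) = 2.653
Step 4: c_v = 3*1.381e-23*0.9521*2.653/(2.653-1)^2 = 3.829e-23

3.829e-23


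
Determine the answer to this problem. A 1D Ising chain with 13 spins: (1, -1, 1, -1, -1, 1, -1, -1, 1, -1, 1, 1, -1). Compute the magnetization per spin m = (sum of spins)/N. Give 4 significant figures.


Step 1: Count up spins (+1): 6, down spins (-1): 7
Step 2: Total magnetization M = 6 - 7 = -1
Step 3: m = M/N = -1/13 = -0.07692

-0.07692


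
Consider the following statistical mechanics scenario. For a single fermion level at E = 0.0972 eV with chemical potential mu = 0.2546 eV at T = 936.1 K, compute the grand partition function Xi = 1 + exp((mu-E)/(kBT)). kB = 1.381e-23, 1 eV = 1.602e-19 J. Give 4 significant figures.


Step 1: (mu - E) = 0.2546 - 0.0972 = 0.1574 eV
Step 2: x = (mu-E)*eV/(kB*T) = 0.1574*1.602e-19/(1.381e-23*936.1) = 1.951
Step 3: exp(x) = 7.032
Step 4: Xi = 1 + 7.032 = 8.032

8.032


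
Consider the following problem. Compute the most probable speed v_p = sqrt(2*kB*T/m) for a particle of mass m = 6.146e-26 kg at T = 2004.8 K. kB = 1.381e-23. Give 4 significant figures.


Step 1: Numerator = 2*kB*T = 2*1.381e-23*2004.8 = 5.537e-20
Step 2: Ratio = 5.537e-20 / 6.146e-26 = 9.01e+05
Step 3: v_p = sqrt(9.01e+05) = 949.2 m/s

949.2


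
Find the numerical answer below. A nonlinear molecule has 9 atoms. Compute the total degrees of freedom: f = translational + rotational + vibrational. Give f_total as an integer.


Step 1: Translational DOF = 3
Step 2: Rotational DOF (nonlinear) = 3
Step 3: Vibrational DOF = 3*9 - 6 = 21
Step 4: Total = 3 + 3 + 21 = 27

27


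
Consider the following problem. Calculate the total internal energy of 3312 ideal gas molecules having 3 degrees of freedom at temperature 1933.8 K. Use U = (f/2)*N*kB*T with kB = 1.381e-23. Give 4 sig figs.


Step 1: f/2 = 3/2 = 1.5
Step 2: N*kB*T = 3312*1.381e-23*1933.8 = 8.845e-17
Step 3: U = 1.5 * 8.845e-17 = 1.327e-16 J

1.327e-16


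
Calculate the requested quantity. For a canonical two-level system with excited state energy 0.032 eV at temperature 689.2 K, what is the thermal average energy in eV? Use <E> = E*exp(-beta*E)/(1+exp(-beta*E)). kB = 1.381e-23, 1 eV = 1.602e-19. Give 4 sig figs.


Step 1: beta*E = 0.032*1.602e-19/(1.381e-23*689.2) = 0.5386
Step 2: exp(-beta*E) = 0.5836
Step 3: <E> = 0.032*0.5836/(1+0.5836) = 0.01179 eV

0.01179


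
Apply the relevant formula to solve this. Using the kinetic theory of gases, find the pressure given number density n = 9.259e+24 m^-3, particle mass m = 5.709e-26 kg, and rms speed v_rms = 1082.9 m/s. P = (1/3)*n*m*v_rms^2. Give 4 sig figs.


Step 1: v_rms^2 = 1082.9^2 = 1.173e+06
Step 2: n*m = 9.259e+24*5.709e-26 = 0.5286
Step 3: P = (1/3)*0.5286*1.173e+06 = 2.066e+05 Pa

2.066e+05


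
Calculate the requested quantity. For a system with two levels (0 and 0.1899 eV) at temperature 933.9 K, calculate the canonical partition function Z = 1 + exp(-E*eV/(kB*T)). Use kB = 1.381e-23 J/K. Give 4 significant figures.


Step 1: Compute beta*E = E*eV/(kB*T) = 0.1899*1.602e-19/(1.381e-23*933.9) = 2.359
Step 2: exp(-beta*E) = exp(-2.359) = 0.09453
Step 3: Z = 1 + 0.09453 = 1.095

1.095


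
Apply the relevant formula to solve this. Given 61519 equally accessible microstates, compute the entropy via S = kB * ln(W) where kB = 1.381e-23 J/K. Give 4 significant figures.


Step 1: ln(W) = ln(61519) = 11.03
Step 2: S = kB * ln(W) = 1.381e-23 * 11.03
Step 3: S = 1.523e-22 J/K

1.523e-22


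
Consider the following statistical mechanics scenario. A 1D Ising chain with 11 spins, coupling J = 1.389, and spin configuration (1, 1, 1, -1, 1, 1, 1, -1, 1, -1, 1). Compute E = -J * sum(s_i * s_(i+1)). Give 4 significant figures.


Step 1: Nearest-neighbor products: 1, 1, -1, -1, 1, 1, -1, -1, -1, -1
Step 2: Sum of products = -2
Step 3: E = -1.389 * -2 = 2.778

2.778


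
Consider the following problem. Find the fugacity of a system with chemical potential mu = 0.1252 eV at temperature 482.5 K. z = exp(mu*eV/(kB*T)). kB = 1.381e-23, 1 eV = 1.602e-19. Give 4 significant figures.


Step 1: Convert mu to Joules: 0.1252*1.602e-19 = 2.006e-20 J
Step 2: kB*T = 1.381e-23*482.5 = 6.663e-21 J
Step 3: mu/(kB*T) = 3.01
Step 4: z = exp(3.01) = 20.29

20.29


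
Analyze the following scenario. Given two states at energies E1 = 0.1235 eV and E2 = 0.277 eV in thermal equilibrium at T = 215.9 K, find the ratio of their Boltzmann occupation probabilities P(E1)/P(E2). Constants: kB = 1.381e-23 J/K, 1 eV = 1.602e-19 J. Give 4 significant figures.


Step 1: Compute energy difference dE = E1 - E2 = 0.1235 - 0.277 = -0.1535 eV
Step 2: Convert to Joules: dE_J = -0.1535 * 1.602e-19 = -2.459e-20 J
Step 3: Compute exponent = -dE_J / (kB * T) = -(-2.459e-20) / (1.381e-23 * 215.9) = 8.248
Step 4: P(E1)/P(E2) = exp(8.248) = 3818

3818


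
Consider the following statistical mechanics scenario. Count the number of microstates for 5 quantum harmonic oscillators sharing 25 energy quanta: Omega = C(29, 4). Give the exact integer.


Step 1: Use binomial coefficient C(29, 4)
Step 2: Numerator = 29! / 25!
Step 3: Denominator = 4!
Step 4: Omega = 23751

23751


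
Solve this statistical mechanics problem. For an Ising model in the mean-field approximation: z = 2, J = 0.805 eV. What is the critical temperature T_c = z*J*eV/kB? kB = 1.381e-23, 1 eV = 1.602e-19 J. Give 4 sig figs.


Step 1: z*J = 2*0.805 = 1.61 eV
Step 2: Convert to Joules: 1.61*1.602e-19 = 2.579e-19 J
Step 3: T_c = 2.579e-19 / 1.381e-23 = 1.868e+04 K

1.868e+04


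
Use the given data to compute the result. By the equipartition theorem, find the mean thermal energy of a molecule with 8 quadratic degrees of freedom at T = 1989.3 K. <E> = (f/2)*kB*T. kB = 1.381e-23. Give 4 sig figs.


Step 1: f/2 = 8/2 = 4
Step 2: kB*T = 1.381e-23 * 1989.3 = 2.747e-20
Step 3: <E> = 4 * 2.747e-20 = 1.099e-19 J

1.099e-19


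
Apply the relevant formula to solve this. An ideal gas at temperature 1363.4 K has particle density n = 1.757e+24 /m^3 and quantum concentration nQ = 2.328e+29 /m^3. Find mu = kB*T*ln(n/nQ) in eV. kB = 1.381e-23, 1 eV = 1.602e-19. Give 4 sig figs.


Step 1: n/nQ = 1.757e+24/2.328e+29 = 7.547e-06
Step 2: ln(n/nQ) = -11.79
Step 3: mu = kB*T*ln(n/nQ) = 1.883e-20*-11.79 = -2.221e-19 J
Step 4: Convert to eV: -2.221e-19/1.602e-19 = -1.386 eV

-1.386


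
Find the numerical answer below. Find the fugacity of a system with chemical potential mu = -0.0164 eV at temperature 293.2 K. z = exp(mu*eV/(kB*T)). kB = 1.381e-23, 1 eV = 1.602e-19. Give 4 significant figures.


Step 1: Convert mu to Joules: -0.0164*1.602e-19 = -2.627e-21 J
Step 2: kB*T = 1.381e-23*293.2 = 4.049e-21 J
Step 3: mu/(kB*T) = -0.6489
Step 4: z = exp(-0.6489) = 0.5226

0.5226


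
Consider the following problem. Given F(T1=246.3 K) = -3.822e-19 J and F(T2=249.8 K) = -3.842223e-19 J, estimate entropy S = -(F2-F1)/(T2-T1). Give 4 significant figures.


Step 1: dF = F2 - F1 = -3.842223e-19 - (-3.822e-19) = -2.0223e-21 J
Step 2: dT = T2 - T1 = 249.8 - 246.3 = 3.5 K
Step 3: S = -dF/dT = -(-2.0223e-21)/3.5 = 5.778e-22 J/K

5.778e-22


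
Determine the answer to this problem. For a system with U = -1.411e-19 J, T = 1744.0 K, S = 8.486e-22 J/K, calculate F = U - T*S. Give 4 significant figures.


Step 1: T*S = 1744.0 * 8.486e-22 = 1.48e-18 J
Step 2: F = U - T*S = -1.411e-19 - 1.48e-18
Step 3: F = -1.621e-18 J

-1.621e-18


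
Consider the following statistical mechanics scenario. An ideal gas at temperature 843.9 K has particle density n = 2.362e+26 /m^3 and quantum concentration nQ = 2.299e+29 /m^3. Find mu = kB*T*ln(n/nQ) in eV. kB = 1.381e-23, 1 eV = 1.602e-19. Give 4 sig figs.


Step 1: n/nQ = 2.362e+26/2.299e+29 = 0.001027
Step 2: ln(n/nQ) = -6.881
Step 3: mu = kB*T*ln(n/nQ) = 1.165e-20*-6.881 = -8.019e-20 J
Step 4: Convert to eV: -8.019e-20/1.602e-19 = -0.5006 eV

-0.5006


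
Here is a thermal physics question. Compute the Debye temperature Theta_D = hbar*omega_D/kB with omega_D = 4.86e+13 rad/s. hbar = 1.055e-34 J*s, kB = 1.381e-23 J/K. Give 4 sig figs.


Step 1: hbar*omega_D = 1.055e-34 * 4.86e+13 = 5.127e-21 J
Step 2: Theta_D = 5.127e-21 / 1.381e-23
Step 3: Theta_D = 371.3 K

371.3


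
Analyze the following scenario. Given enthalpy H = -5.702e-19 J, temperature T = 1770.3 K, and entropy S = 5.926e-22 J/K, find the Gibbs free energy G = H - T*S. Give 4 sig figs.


Step 1: T*S = 1770.3 * 5.926e-22 = 1.049e-18 J
Step 2: G = H - T*S = -5.702e-19 - 1.049e-18
Step 3: G = -1.619e-18 J

-1.619e-18


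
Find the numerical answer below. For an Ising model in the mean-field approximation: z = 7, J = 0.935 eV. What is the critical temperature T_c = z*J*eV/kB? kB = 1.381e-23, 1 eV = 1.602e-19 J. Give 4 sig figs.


Step 1: z*J = 7*0.935 = 6.545 eV
Step 2: Convert to Joules: 6.545*1.602e-19 = 1.049e-18 J
Step 3: T_c = 1.049e-18 / 1.381e-23 = 7.592e+04 K

7.592e+04


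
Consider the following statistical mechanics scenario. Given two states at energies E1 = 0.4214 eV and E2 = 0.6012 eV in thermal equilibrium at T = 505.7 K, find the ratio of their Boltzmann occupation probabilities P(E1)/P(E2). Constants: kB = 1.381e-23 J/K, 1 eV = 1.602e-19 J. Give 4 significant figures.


Step 1: Compute energy difference dE = E1 - E2 = 0.4214 - 0.6012 = -0.1798 eV
Step 2: Convert to Joules: dE_J = -0.1798 * 1.602e-19 = -2.88e-20 J
Step 3: Compute exponent = -dE_J / (kB * T) = -(-2.88e-20) / (1.381e-23 * 505.7) = 4.124
Step 4: P(E1)/P(E2) = exp(4.124) = 61.83

61.83


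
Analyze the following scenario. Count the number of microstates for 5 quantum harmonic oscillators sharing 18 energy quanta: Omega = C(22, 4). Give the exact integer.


Step 1: Use binomial coefficient C(22, 4)
Step 2: Numerator = 22! / 18!
Step 3: Denominator = 4!
Step 4: Omega = 7315

7315


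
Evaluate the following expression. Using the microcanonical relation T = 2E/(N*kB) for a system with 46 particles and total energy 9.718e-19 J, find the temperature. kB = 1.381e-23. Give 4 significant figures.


Step 1: Numerator = 2*E = 2*9.718e-19 = 1.944e-18 J
Step 2: Denominator = N*kB = 46*1.381e-23 = 6.353e-22
Step 3: T = 1.944e-18 / 6.353e-22 = 3060 K

3060


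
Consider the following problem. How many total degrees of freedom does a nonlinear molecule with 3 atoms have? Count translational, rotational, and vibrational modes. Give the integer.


Step 1: Translational DOF = 3
Step 2: Rotational DOF (nonlinear) = 3
Step 3: Vibrational DOF = 3*3 - 6 = 3
Step 4: Total = 3 + 3 + 3 = 9

9


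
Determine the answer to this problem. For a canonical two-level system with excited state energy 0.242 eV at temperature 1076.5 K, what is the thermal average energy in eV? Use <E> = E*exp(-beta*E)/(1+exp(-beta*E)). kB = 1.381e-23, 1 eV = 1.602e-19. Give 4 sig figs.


Step 1: beta*E = 0.242*1.602e-19/(1.381e-23*1076.5) = 2.608
Step 2: exp(-beta*E) = 0.0737
Step 3: <E> = 0.242*0.0737/(1+0.0737) = 0.01661 eV

0.01661


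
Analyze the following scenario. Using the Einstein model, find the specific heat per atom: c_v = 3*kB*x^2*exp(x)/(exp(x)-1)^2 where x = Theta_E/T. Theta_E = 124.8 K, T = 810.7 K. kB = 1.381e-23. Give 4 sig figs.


Step 1: x = Theta_E/T = 124.8/810.7 = 0.1539
Step 2: x^2 = 0.0237
Step 3: exp(x) = 1.166
Step 4: c_v = 3*1.381e-23*0.0237*1.166/(1.166-1)^2 = 4.135e-23

4.135e-23


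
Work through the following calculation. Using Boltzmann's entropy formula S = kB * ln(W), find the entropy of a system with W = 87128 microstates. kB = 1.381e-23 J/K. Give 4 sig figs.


Step 1: ln(W) = ln(87128) = 11.38
Step 2: S = kB * ln(W) = 1.381e-23 * 11.38
Step 3: S = 1.571e-22 J/K

1.571e-22


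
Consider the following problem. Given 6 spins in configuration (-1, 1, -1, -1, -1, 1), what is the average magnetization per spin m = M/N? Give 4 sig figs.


Step 1: Count up spins (+1): 2, down spins (-1): 4
Step 2: Total magnetization M = 2 - 4 = -2
Step 3: m = M/N = -2/6 = -0.3333

-0.3333


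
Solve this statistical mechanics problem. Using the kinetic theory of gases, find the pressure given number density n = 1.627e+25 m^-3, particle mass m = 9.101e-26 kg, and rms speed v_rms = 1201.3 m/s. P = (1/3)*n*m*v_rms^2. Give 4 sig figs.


Step 1: v_rms^2 = 1201.3^2 = 1.443e+06
Step 2: n*m = 1.627e+25*9.101e-26 = 1.481
Step 3: P = (1/3)*1.481*1.443e+06 = 7.123e+05 Pa

7.123e+05


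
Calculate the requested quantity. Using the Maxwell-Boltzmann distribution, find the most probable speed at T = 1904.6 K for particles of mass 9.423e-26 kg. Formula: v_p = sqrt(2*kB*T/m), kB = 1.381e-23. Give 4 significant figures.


Step 1: Numerator = 2*kB*T = 2*1.381e-23*1904.6 = 5.261e-20
Step 2: Ratio = 5.261e-20 / 9.423e-26 = 5.583e+05
Step 3: v_p = sqrt(5.583e+05) = 747.2 m/s

747.2


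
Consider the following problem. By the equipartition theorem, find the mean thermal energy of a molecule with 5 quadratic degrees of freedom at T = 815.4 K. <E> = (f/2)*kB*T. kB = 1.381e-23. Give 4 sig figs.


Step 1: f/2 = 5/2 = 2.5
Step 2: kB*T = 1.381e-23 * 815.4 = 1.126e-20
Step 3: <E> = 2.5 * 1.126e-20 = 2.815e-20 J

2.815e-20


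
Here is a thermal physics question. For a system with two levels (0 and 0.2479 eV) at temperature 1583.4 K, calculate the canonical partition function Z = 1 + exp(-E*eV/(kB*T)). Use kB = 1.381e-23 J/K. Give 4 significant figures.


Step 1: Compute beta*E = E*eV/(kB*T) = 0.2479*1.602e-19/(1.381e-23*1583.4) = 1.816
Step 2: exp(-beta*E) = exp(-1.816) = 0.1626
Step 3: Z = 1 + 0.1626 = 1.163

1.163


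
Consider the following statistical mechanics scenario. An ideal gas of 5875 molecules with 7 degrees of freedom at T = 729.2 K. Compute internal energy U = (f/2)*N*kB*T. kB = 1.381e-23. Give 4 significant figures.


Step 1: f/2 = 7/2 = 3.5
Step 2: N*kB*T = 5875*1.381e-23*729.2 = 5.916e-17
Step 3: U = 3.5 * 5.916e-17 = 2.071e-16 J

2.071e-16


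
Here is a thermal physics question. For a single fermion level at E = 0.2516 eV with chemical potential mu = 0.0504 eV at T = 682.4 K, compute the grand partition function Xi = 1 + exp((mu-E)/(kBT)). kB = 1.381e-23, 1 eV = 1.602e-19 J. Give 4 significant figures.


Step 1: (mu - E) = 0.0504 - 0.2516 = -0.2012 eV
Step 2: x = (mu-E)*eV/(kB*T) = -0.2012*1.602e-19/(1.381e-23*682.4) = -3.42
Step 3: exp(x) = 0.0327
Step 4: Xi = 1 + 0.0327 = 1.033

1.033


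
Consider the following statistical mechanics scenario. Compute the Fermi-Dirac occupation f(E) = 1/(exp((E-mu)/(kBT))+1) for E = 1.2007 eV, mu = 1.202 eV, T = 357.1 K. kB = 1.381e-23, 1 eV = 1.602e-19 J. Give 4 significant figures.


Step 1: (E - mu) = 1.2007 - 1.202 = -0.0013 eV
Step 2: Convert: (E-mu)*eV = -2.083e-22 J
Step 3: x = (E-mu)*eV/(kB*T) = -0.04223
Step 4: f = 1/(exp(-0.04223)+1) = 0.5106

0.5106


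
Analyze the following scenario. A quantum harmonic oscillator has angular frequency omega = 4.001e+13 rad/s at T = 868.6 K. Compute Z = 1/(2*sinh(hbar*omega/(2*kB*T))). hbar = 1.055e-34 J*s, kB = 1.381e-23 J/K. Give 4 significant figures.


Step 1: Compute x = hbar*omega/(kB*T) = 1.055e-34*4.001e+13/(1.381e-23*868.6) = 0.3519
Step 2: x/2 = 0.1759
Step 3: sinh(x/2) = 0.1769
Step 4: Z = 1/(2*0.1769) = 2.827

2.827


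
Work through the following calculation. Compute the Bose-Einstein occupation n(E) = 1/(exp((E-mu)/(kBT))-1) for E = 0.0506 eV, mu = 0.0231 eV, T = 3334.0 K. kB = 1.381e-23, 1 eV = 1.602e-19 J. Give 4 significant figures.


Step 1: (E - mu) = 0.0275 eV
Step 2: x = (E-mu)*eV/(kB*T) = 0.0275*1.602e-19/(1.381e-23*3334.0) = 0.09568
Step 3: exp(x) = 1.1
Step 4: n = 1/(exp(x)-1) = 9.959

9.959


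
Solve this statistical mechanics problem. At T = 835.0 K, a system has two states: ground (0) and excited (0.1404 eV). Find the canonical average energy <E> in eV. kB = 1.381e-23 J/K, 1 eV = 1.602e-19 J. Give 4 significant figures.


Step 1: beta*E = 0.1404*1.602e-19/(1.381e-23*835.0) = 1.951
Step 2: exp(-beta*E) = 0.1422
Step 3: <E> = 0.1404*0.1422/(1+0.1422) = 0.01748 eV

0.01748


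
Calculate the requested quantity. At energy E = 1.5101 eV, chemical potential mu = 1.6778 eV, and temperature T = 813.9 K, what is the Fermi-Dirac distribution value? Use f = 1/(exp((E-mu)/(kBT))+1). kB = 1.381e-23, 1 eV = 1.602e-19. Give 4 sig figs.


Step 1: (E - mu) = 1.5101 - 1.6778 = -0.1677 eV
Step 2: Convert: (E-mu)*eV = -2.687e-20 J
Step 3: x = (E-mu)*eV/(kB*T) = -2.39
Step 4: f = 1/(exp(-2.39)+1) = 0.9161

0.9161


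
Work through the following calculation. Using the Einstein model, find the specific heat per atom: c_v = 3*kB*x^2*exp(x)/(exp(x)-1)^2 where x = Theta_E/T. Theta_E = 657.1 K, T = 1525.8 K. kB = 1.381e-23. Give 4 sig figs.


Step 1: x = Theta_E/T = 657.1/1525.8 = 0.4307
Step 2: x^2 = 0.1855
Step 3: exp(x) = 1.538
Step 4: c_v = 3*1.381e-23*0.1855*1.538/(1.538-1)^2 = 4.08e-23

4.08e-23


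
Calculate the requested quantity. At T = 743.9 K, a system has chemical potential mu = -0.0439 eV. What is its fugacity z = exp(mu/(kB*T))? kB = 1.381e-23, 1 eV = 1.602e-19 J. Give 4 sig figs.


Step 1: Convert mu to Joules: -0.0439*1.602e-19 = -7.033e-21 J
Step 2: kB*T = 1.381e-23*743.9 = 1.027e-20 J
Step 3: mu/(kB*T) = -0.6846
Step 4: z = exp(-0.6846) = 0.5043

0.5043


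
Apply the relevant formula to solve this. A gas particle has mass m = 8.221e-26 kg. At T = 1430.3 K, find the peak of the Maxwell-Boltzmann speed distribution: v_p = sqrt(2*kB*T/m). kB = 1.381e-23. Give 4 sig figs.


Step 1: Numerator = 2*kB*T = 2*1.381e-23*1430.3 = 3.95e-20
Step 2: Ratio = 3.95e-20 / 8.221e-26 = 4.805e+05
Step 3: v_p = sqrt(4.805e+05) = 693.2 m/s

693.2


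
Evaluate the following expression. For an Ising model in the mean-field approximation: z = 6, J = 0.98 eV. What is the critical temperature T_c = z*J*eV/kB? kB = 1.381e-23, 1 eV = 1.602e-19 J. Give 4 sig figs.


Step 1: z*J = 6*0.98 = 5.88 eV
Step 2: Convert to Joules: 5.88*1.602e-19 = 9.42e-19 J
Step 3: T_c = 9.42e-19 / 1.381e-23 = 6.821e+04 K

6.821e+04


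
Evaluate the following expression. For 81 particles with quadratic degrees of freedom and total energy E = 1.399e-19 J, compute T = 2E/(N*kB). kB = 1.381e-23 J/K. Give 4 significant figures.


Step 1: Numerator = 2*E = 2*1.399e-19 = 2.798e-19 J
Step 2: Denominator = N*kB = 81*1.381e-23 = 1.119e-21
Step 3: T = 2.798e-19 / 1.119e-21 = 250.1 K

250.1


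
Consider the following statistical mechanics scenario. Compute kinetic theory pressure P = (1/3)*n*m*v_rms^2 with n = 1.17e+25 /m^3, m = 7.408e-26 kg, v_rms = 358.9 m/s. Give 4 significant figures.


Step 1: v_rms^2 = 358.9^2 = 1.288e+05
Step 2: n*m = 1.17e+25*7.408e-26 = 0.8667
Step 3: P = (1/3)*0.8667*1.288e+05 = 3.721e+04 Pa

3.721e+04
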